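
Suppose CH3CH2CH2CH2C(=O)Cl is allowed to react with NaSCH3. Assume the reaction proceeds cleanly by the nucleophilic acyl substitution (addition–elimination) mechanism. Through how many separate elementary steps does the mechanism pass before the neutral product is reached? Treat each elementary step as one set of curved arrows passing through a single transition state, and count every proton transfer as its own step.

2

Step 1: CH3S⁻ adds to the carbonyl carbon; the C=O π electrons shift onto oxygen and a tetrahedral alkoxide intermediate forms.
Step 2: Collapse of the tetrahedral intermediate: the alkoxide oxygen pushes its lone pair back to re-form C=O while Cl⁻ leaves.
Total: 2 elementary steps.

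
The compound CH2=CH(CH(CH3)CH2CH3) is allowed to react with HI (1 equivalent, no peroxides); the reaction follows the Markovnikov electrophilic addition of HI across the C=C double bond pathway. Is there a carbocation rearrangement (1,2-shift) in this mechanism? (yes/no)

The first-formed carbocation is secondary.
The adjacent sec-butyl carbon already bears 2 other carbon substituents and has a hydrogen to migrate; after a 1,2-hydride shift from that carbon the positive charge sits on a tertiary centre.
Tertiary is more stable than secondary, so the shift occurs.

yes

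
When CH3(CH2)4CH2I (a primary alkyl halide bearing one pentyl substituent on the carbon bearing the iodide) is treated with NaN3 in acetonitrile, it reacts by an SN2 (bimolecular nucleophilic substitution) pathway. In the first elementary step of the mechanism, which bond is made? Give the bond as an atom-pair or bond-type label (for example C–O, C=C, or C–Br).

C–N

Step 1: N3⁻ attacks the back face of the α-carbon while I⁻ departs with the C–I bonding pair — a single concerted displacement through a pentacoordinate transition state.
The bond formed in this step is the C–N bond.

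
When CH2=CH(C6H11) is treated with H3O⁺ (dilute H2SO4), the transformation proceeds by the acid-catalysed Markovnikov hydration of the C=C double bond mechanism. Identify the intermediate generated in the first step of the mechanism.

Step 1: The π electrons of the C=C bond attack a proton of H3O⁺; Markovnikov addition places the new C–H on the less-substituted alkene carbon, so the positive charge ends up on the more-substituted carbon — a secondary carbocation. H2O is released.
After step 1 the species present is a secondary carbocation.

secondary carbocation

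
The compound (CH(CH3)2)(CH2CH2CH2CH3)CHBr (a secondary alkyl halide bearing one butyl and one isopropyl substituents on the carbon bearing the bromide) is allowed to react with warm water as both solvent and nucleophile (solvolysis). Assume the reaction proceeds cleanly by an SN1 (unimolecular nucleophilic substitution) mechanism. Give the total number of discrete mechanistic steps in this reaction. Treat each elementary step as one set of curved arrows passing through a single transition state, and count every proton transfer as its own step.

4

Step 1: Ionisation: the C–Br σ-bond cleaves heterolytically; both bonding electrons depart with Br⁻, leaving a secondary carbocation at the α-carbon.
Step 2: A 1,2-hydride shift from the adjacent isopropyl carbon moves the positive charge from the secondary centre to an adjacent carbon, generating a more stable tertiary carbocation.
Step 3: H2O donates an oxygen lone pair into the empty p orbital of the cation, giving a protonated alcohol (an oxonium ion).
Step 4: Deprotonation of the oxonium oxygen by solvent water yields the neutral alcohol.
Total: 4 elementary steps.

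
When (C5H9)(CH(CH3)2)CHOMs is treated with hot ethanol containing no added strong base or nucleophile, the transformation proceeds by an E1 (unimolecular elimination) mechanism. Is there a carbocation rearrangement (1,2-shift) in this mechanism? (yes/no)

yes

The first-formed carbocation is secondary.
The adjacent isopropyl carbon already bears 2 other carbon substituents and has a hydrogen to migrate; after a 1,2-hydride shift from that carbon the positive charge sits on a tertiary centre.
Tertiary is more stable than secondary, so the shift occurs.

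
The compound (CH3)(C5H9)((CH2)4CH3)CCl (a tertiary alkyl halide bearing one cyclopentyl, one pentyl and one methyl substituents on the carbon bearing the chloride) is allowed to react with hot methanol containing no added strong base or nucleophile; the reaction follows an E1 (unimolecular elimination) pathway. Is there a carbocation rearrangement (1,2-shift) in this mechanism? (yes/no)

no

The first-formed carbocation is tertiary.
No single 1,2-shift to an adjacent carbon would produce a more-substituted cation than the one already present, so no rearrangement occurs.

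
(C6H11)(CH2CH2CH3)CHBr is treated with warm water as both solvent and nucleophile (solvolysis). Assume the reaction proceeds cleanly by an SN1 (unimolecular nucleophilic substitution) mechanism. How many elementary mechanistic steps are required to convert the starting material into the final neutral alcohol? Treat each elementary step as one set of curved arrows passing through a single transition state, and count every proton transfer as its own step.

Step 1: The C–Br bond breaks with both electrons going to the bromide; Br⁻ leaves and a secondary carbocation remains.
Step 2: A 1,2-hydride shift from the adjacent cyclohexyl carbon moves the positive charge from the secondary centre to an adjacent carbon, generating a more stable tertiary carbocation.
Step 3: Nucleophilic capture: the oxygen of H2O bonds to the cationic carbon, producing an oxonium-ion intermediate.
Step 4: Deprotonation of the oxonium oxygen by solvent water yields the neutral alcohol.
Total: 4 elementary steps.

4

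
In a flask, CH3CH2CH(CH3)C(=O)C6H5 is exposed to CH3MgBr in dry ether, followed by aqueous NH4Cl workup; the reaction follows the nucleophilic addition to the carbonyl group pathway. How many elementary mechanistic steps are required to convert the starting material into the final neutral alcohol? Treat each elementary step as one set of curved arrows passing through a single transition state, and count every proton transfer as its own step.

Step 1: the carbanion-like carbon of CH3MgBr attacks the sp² carbonyl carbon; the C=O π bond breaks and the electrons end up as a lone pair on the alkoxide oxygen of the tetrahedral intermediate.
Step 2: The alkoxide picks up a proton during aqueous NH4Cl workup to yield an alcohol.
Total: 2 elementary steps.

2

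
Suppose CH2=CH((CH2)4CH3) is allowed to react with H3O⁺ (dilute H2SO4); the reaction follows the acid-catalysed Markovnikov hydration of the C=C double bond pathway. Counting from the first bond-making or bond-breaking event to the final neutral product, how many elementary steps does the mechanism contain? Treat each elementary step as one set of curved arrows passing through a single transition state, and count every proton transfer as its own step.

Step 1: The π electrons of the C=C bond attack a proton of H3O⁺; Markovnikov addition places the new C–H on the less-substituted alkene carbon, so the positive charge ends up on the more-substituted carbon — a secondary carbocation. H2O is released.
(No 1,2-shift: no single shift to an adjacent carbon would give a more stable cation.)
Step 2: Water acts as the nucleophile: an oxygen lone pair bonds to the cationic carbon, giving an oxonium-ion intermediate.
Step 3: Deprotonation of the oxonium ion by a water molecule delivers the neutral alcohol and regenerates the acid catalyst.
Total: 3 elementary steps.

3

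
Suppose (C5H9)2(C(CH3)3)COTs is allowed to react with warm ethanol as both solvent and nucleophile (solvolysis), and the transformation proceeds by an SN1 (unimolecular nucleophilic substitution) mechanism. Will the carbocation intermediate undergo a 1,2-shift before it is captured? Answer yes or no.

no

The first-formed carbocation is tertiary.
No single 1,2-shift to an adjacent carbon would produce a more-substituted cation than the one already present, so no rearrangement occurs.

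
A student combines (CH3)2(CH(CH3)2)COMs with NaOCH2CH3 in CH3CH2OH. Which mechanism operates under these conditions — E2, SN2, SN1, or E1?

Conditions: a strong base with a tertiary substrate bearing a β-hydrogen.
These conditions are the textbook signature of the E2 pathway.
A strong (often hindered) base removes a β-H in concert with loss of the leaving group — bimolecular elimination.

E2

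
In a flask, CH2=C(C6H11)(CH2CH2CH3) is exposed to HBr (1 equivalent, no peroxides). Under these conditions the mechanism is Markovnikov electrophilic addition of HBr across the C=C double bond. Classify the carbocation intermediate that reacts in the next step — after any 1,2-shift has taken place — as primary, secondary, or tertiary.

tertiary

Step 1: The π electrons of the C=C bond attack a proton of HBr; Markovnikov addition places the new C–H on the less-substituted alkene carbon, so the positive charge ends up on the more-substituted carbon — a tertiary carbocation. The H–Br bond breaks heterolytically, releasing Br⁻.
No single 1,2-shift to an adjacent carbon would give a more-substituted cation, so no rearrangement occurs.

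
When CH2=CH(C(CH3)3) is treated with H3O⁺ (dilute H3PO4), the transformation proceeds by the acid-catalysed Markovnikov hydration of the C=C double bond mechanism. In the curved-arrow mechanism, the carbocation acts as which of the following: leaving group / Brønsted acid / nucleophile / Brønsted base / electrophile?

electrophile

Step 3: Water acts as the nucleophile: an oxygen lone pair bonds to the cationic carbon, giving an oxonium-ion intermediate.
The carbocation accepts an electron pair into an empty or π* orbital — it is the electrophile.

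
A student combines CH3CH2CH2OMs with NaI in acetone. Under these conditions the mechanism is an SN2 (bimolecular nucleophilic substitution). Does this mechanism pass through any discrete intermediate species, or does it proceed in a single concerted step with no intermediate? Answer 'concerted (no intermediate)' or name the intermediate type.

The iodide nucleophile donates a lone pair from I to the α-carbon in a backside attack; simultaneously the C–O σ-bond breaks and both of its electrons leave with MsO⁻. One concerted step with inversion of configuration.
All bond changes occur in one transition state; no discrete intermediate is formed.

concerted (no intermediate)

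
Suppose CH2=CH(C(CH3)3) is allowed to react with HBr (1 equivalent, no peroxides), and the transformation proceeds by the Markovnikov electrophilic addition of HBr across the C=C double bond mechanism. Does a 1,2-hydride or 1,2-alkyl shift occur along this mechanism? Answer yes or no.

yes

The first-formed carbocation is secondary.
The adjacent tert-butyl carbon has no hydrogen but bears methyl groups; migration of one methyl with its bonding pair (a 1,2-methyl shift) places the charge on a tertiary centre.
Tertiary is more stable than secondary, so the shift occurs.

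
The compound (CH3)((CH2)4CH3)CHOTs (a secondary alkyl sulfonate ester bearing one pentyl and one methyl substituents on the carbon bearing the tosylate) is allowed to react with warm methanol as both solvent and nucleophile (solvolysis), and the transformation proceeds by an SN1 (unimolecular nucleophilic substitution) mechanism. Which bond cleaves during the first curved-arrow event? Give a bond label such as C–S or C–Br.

C–O

Step 1: Unassisted departure of TsO⁻ (taking the C–O bonding pair) generates a secondary carbocation.
The bond broken in this step is the C–O bond.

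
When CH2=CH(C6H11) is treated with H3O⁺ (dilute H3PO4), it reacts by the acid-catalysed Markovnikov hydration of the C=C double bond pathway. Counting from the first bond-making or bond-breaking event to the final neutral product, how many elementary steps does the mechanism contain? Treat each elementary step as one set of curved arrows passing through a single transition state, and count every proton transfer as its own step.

Step 1: Electrophilic addition begins with the π(C=C) electrons forming a bond to the proton of H3O⁺. Following Markovnikov's rule, the resulting cation is secondary. H2O is released.
Step 2: Carbocation rearrangement: a 1,2-hydride shift from the adjacent cyclohexyl carbon converts the initially-formed secondary cation into the more stable tertiary cation.
Step 3: Nucleophilic capture of the cation by H2O produces the protonated alcohol (an oxonium ion).
Step 4: H2O removes a proton from the oxonium oxygen, regenerating H3O⁺ and giving the neutral alcohol.
Total: 4 elementary steps.

4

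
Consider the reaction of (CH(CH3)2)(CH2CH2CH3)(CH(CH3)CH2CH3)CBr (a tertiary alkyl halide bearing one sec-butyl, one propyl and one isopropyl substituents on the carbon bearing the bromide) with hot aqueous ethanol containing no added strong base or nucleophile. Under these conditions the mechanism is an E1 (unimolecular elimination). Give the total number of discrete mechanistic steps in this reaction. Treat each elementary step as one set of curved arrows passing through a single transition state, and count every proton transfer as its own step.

2

Step 1: The C–Br bond breaks with both electrons going to the bromide; Br⁻ leaves and a tertiary carbocation remains.
(No 1,2-shift: no single shift to an adjacent carbon would give a more stable cation.)
Step 2: A water (or ethanol) molecule (solvent) deprotonates a β-carbon; as the C–H bond breaks, those electrons form the new alkene π bond.
Total: 2 elementary steps.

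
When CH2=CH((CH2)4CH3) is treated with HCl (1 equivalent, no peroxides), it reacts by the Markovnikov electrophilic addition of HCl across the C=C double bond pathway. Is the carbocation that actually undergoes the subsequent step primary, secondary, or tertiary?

secondary

Step 1: Electrophilic addition begins with the π(C=C) electrons forming a bond to the proton of HCl. Following Markovnikov's rule, the resulting cation is secondary. The H–Cl bond breaks heterolytically, releasing Cl⁻.
No single 1,2-shift to an adjacent carbon would give a more-substituted cation, so no rearrangement occurs.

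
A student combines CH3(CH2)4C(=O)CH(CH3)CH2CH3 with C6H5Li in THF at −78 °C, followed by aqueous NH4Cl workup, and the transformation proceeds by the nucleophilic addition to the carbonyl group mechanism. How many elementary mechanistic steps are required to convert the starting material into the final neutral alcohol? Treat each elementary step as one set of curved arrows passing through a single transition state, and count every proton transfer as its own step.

Step 1: Nucleophilic addition: the carbanion-like carbon of C6H5Li adds to the carbonyl carbon, pushing the π(C=O) electron pair onto oxygen and giving a tetrahedral alkoxide.
Step 2: On aqueous NH4Cl workup the alkoxide oxygen is protonated, giving an alcohol.
Total: 2 elementary steps.

2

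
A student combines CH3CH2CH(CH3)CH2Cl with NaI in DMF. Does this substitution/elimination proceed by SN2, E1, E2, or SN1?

Conditions: a primary substrate with a strong nucleophile in the polar aprotic solvent DMF.
These conditions are the textbook signature of the SN2 pathway.
An unhindered substrate with a strong nucleophile in a polar aprotic solvent favours one-step backside displacement.

SN2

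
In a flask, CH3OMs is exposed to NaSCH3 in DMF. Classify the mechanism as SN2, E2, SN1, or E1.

Conditions: a methyl substrate with a strong nucleophile in the polar aprotic solvent DMF.
These conditions are the textbook signature of the SN2 pathway.
An unhindered substrate with a strong nucleophile in a polar aprotic solvent favours one-step backside displacement.

SN2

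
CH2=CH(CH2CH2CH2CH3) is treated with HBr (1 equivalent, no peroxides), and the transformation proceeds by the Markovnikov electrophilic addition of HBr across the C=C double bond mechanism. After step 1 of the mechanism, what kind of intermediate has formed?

secondary carbocation

Step 1: The π electrons of the C=C bond attack a proton of HBr; Markovnikov addition places the new C–H on the less-substituted alkene carbon, so the positive charge ends up on the more-substituted carbon — a secondary carbocation. The H–Br bond breaks heterolytically, releasing Br⁻.
After step 1 the species present is a secondary carbocation.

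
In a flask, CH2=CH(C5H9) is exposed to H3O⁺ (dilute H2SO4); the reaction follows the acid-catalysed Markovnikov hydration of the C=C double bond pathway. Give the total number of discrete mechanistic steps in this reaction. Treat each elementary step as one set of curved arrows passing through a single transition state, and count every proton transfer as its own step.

4

Step 1: Electrophilic addition begins with the π(C=C) electrons forming a bond to the proton of H3O⁺. Following Markovnikov's rule, the resulting cation is secondary. H2O is released.
Step 2: A hydride (H with its bonding pair) migrates from the adjacent cyclopentyl carbon to the cationic centre — a 1,2-hydride shift — upgrading the secondary cation to a tertiary one.
Step 3: A lone pair on the oxygen of H2O attacks the carbocation, forming a C–O bond and an oxonium ion (a protonated alcohol).
Step 4: Deprotonation of the oxonium ion by a water molecule delivers the neutral alcohol and regenerates the acid catalyst.
Total: 4 elementary steps.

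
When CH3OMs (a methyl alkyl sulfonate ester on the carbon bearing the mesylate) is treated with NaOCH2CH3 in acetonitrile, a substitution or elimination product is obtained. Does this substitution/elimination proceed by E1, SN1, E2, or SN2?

Conditions: a methyl substrate with a strong nucleophile in the polar aprotic solvent acetonitrile.
These conditions are the textbook signature of the SN2 pathway.
An unhindered substrate with a strong nucleophile in a polar aprotic solvent favours one-step backside displacement.

SN2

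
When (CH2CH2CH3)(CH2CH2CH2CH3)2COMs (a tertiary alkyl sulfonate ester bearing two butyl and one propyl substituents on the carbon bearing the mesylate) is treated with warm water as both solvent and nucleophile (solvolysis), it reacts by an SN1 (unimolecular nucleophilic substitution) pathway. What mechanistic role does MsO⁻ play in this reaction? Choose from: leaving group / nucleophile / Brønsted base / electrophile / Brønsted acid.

leaving group

Step 1: The C–O bond breaks with both electrons going to the mesylate; MsO⁻ leaves and a tertiary carbocation remains.
MsO⁻ departs with both electrons of the breaking σ-bond — that is the definition of a leaving group.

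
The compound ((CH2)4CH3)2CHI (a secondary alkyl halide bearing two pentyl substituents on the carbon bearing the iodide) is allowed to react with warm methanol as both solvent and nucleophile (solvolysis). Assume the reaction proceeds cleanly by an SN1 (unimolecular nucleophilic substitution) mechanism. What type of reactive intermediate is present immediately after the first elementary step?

secondary carbocation

Step 1: Unassisted departure of I⁻ (taking the C–I bonding pair) generates a secondary carbocation.
After step 1 the species present is a secondary carbocation.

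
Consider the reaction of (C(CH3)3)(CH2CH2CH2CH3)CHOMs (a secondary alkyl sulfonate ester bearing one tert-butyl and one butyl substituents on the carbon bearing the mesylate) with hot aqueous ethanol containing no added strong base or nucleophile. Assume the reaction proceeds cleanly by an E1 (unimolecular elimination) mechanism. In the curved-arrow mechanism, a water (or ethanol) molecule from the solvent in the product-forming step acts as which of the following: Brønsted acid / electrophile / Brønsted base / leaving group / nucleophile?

Brønsted base

Step 3: A weak base (a water (or ethanol) molecule from the solvent) removes a proton from a carbon adjacent to the cationic centre; the electrons of that C–H bond become the new π(C=C) bond, giving the alkene.
A water (or ethanol) molecule from the solvent in the product-forming step accepts a proton in a proton-transfer step — a Brønsted base.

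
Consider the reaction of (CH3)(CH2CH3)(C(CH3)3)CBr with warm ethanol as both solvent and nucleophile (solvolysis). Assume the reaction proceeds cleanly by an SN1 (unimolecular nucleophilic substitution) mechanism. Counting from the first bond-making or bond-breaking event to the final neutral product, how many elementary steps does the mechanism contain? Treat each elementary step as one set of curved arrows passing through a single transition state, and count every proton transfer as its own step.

Step 1: Ionisation: the C–Br σ-bond cleaves heterolytically; both bonding electrons depart with Br⁻, leaving a tertiary carbocation at the α-carbon.
(No 1,2-shift: no single shift to an adjacent carbon would give a more stable cation.)
Step 2: CH3CH2OH donates an oxygen lone pair into the empty p orbital of the cation, giving a protonated ether (an oxonium ion).
Step 3: Proton transfer from the O–H of the oxonium ion to a solvent molecule delivers the neutral ether.
Total: 3 elementary steps.

3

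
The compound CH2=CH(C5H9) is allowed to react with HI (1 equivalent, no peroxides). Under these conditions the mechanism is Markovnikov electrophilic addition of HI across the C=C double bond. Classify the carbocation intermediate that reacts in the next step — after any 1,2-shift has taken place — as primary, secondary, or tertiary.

Step 1: Electrophilic addition begins with the π(C=C) electrons forming a bond to the proton of HI. Following Markovnikov's rule, the resulting cation is secondary. The H–I bond breaks heterolytically, releasing I⁻.
Step 2: Carbocation rearrangement: a 1,2-hydride shift from the adjacent cyclopentyl carbon converts the initially-formed secondary cation into the more stable tertiary cation.
The cation rearranges from secondary to tertiary via a 1,2-hydride shift from the adjacent cyclopentyl carbon; the tertiary cation is what reacts next.

tertiary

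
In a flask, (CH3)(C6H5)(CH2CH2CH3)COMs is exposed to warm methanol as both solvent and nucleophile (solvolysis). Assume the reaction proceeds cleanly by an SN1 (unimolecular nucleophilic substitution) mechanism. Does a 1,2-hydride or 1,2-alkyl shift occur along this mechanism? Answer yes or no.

no

The first-formed carbocation is tertiary.
No single 1,2-shift to an adjacent carbon would produce a more-substituted cation than the one already present, so no rearrangement occurs.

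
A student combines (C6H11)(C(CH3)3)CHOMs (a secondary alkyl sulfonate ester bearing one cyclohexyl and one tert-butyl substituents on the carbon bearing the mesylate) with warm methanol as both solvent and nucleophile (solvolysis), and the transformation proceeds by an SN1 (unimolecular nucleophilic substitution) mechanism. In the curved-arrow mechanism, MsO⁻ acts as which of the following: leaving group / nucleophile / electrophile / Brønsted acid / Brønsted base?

Step 1: Rate-determining heterolysis of the C–O bond gives MsO⁻ and a secondary carbocation.
MsO⁻ departs with both electrons of the breaking σ-bond — that is the definition of a leaving group.

leaving group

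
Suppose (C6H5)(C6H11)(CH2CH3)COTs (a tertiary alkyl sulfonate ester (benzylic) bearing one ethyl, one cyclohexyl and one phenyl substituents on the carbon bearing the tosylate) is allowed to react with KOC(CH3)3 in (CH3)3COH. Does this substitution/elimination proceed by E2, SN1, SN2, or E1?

Conditions: a strong/bulky base with a tertiary substrate bearing a β-hydrogen.
These conditions are the textbook signature of the E2 pathway.
A strong (often hindered) base removes a β-H in concert with loss of the leaving group — bimolecular elimination.

E2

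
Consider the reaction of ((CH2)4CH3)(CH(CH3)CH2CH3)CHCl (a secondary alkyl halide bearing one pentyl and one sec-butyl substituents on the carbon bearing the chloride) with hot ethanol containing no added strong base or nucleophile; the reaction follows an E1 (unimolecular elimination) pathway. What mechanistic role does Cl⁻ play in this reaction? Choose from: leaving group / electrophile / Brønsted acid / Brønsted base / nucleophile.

leaving group

Step 1: Unassisted departure of Cl⁻ (taking the C–Cl bonding pair) generates a secondary carbocation.
Cl⁻ departs with both electrons of the breaking σ-bond — that is the definition of a leaving group.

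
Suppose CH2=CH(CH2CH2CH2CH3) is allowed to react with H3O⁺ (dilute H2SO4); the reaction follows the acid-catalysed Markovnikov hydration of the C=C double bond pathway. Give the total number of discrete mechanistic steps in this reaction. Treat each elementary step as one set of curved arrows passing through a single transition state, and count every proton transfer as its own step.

Step 1: The π electrons of the C=C bond attack a proton of H3O⁺; Markovnikov addition places the new C–H on the less-substituted alkene carbon, so the positive charge ends up on the more-substituted carbon — a secondary carbocation. H2O is released.
(No 1,2-shift: no single shift to an adjacent carbon would give a more stable cation.)
Step 2: Water acts as the nucleophile: an oxygen lone pair bonds to the cationic carbon, giving an oxonium-ion intermediate.
Step 3: Proton transfer from the O–H of the oxonium ion to H2O completes the catalytic cycle and yields the alcohol.
Total: 3 elementary steps.

3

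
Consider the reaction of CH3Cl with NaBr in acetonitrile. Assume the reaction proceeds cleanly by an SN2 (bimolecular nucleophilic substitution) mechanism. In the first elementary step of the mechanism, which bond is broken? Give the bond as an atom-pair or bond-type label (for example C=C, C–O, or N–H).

C–Cl

Step 1: The bromide nucleophile donates a lone pair from Br to the α-carbon in a backside attack; simultaneously the C–Cl σ-bond breaks and both of its electrons leave with Cl⁻. One concerted step with inversion of configuration.
The bond broken in this step is the C–Cl bond.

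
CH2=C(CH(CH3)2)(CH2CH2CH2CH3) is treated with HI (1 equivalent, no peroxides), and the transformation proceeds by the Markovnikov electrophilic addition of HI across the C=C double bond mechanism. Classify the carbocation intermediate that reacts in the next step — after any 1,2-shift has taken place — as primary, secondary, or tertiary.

tertiary

Step 1: Electrophilic addition begins with the π(C=C) electrons forming a bond to the proton of HI. Following Markovnikov's rule, the resulting cation is tertiary. The H–I bond breaks heterolytically, releasing I⁻.
No single 1,2-shift to an adjacent carbon would give a more-substituted cation, so no rearrangement occurs.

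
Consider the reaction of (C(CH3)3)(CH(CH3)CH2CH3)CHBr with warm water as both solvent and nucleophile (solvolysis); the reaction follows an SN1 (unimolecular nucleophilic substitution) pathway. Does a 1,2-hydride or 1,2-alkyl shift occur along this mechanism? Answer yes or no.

The first-formed carbocation is secondary.
The adjacent sec-butyl carbon already bears 2 other carbon substituents and has a hydrogen to migrate; after a 1,2-hydride shift from that carbon the positive charge sits on a tertiary centre.
Tertiary is more stable than secondary, so the shift occurs.

yes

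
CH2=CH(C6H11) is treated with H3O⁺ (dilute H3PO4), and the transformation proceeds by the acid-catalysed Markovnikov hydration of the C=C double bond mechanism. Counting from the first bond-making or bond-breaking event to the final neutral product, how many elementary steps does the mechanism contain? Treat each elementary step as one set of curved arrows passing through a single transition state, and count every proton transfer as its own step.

4

Step 1: The π electrons of the C=C bond attack a proton of H3O⁺; Markovnikov addition places the new C–H on the less-substituted alkene carbon, so the positive charge ends up on the more-substituted carbon — a secondary carbocation. H2O is released.
Step 2: A 1,2-hydride shift from the adjacent cyclohexyl carbon moves the positive charge from the secondary centre to an adjacent carbon, generating a more stable tertiary carbocation.
Step 3: Water acts as the nucleophile: an oxygen lone pair bonds to the cationic carbon, giving an oxonium-ion intermediate.
Step 4: Proton transfer from the O–H of the oxonium ion to H2O completes the catalytic cycle and yields the alcohol.
Total: 4 elementary steps.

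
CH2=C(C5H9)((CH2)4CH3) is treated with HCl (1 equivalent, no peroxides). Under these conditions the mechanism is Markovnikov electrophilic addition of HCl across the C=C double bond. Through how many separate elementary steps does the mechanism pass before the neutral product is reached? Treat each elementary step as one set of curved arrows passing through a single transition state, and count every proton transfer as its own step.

Step 1: Electrophilic addition begins with the π(C=C) electrons forming a bond to the proton of HCl. Following Markovnikov's rule, the resulting cation is tertiary. The H–Cl bond breaks heterolytically, releasing Cl⁻.
(No 1,2-shift: no single shift to an adjacent carbon would give a more stable cation.)
Step 2: Cl⁻ captures the cation: a lone pair on Cl⁻ fills the empty p orbital, producing the alkyl halide product.
Total: 2 elementary steps.

2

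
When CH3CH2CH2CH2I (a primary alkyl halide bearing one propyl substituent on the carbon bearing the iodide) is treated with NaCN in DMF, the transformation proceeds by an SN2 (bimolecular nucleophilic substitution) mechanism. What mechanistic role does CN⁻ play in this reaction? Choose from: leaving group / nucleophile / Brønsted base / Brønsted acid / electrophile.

nucleophile

Step 1: CN⁻ attacks the back face of the α-carbon while I⁻ departs with the C–I bonding pair — a single concerted displacement through a pentacoordinate transition state.
CN⁻ donates an electron pair to form a new σ-bond to carbon — it is the nucleophile.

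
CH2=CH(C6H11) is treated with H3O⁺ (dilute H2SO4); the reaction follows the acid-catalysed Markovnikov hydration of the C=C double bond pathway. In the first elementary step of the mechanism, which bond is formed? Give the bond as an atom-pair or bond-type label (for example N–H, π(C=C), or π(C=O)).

C–H

Step 1: The π electrons of the C=C bond attack a proton of H3O⁺; Markovnikov addition places the new C–H on the less-substituted alkene carbon, so the positive charge ends up on the more-substituted carbon — a secondary carbocation. H2O is released.
The bond formed in this step is the C–H bond.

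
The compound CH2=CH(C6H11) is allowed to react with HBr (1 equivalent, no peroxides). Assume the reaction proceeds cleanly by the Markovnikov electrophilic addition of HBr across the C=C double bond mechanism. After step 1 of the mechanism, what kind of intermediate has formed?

secondary carbocation

Step 1: Protonation of the alkene by HBr: the π bond acts as the nucleophile and picks up H⁺, giving the more stable (Markovnikov) secondary carbocation. The H–Br bond breaks heterolytically, releasing Br⁻.
After step 1 the species present is a secondary carbocation.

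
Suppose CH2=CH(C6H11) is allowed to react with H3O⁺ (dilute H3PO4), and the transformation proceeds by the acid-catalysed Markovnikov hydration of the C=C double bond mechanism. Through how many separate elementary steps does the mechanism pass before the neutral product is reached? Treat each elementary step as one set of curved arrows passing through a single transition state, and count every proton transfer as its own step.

Step 1: The π electrons of the C=C bond attack a proton of H3O⁺; Markovnikov addition places the new C–H on the less-substituted alkene carbon, so the positive charge ends up on the more-substituted carbon — a secondary carbocation. H2O is released.
Step 2: Carbocation rearrangement: a 1,2-hydride shift from the adjacent cyclohexyl carbon converts the initially-formed secondary cation into the more stable tertiary cation.
Step 3: Water acts as the nucleophile: an oxygen lone pair bonds to the cationic carbon, giving an oxonium-ion intermediate.
Step 4: Deprotonation of the oxonium ion by a water molecule delivers the neutral alcohol and regenerates the acid catalyst.
Total: 4 elementary steps.

4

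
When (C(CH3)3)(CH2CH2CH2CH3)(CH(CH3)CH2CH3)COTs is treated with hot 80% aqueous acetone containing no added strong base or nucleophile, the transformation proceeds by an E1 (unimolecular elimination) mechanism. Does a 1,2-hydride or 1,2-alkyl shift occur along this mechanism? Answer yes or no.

The first-formed carbocation is tertiary.
No single 1,2-shift to an adjacent carbon would produce a more-substituted cation than the one already present, so no rearrangement occurs.

no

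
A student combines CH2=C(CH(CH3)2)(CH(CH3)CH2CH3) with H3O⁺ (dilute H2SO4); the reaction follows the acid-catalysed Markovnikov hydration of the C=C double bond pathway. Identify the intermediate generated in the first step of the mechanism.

tertiary carbocation

Step 1: The π electrons of the C=C bond attack a proton of H3O⁺; Markovnikov addition places the new C–H on the less-substituted alkene carbon, so the positive charge ends up on the more-substituted carbon — a tertiary carbocation. H2O is released.
After step 1 the species present is a tertiary carbocation.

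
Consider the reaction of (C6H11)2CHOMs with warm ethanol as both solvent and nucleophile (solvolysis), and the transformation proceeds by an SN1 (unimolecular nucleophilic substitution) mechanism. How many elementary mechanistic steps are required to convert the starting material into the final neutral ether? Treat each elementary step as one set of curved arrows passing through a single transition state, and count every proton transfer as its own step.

4

Step 1: Ionisation: the C–O σ-bond cleaves heterolytically; both bonding electrons depart with MsO⁻, leaving a secondary carbocation at the α-carbon.
Step 2: A hydride (H with its bonding pair) migrates from the adjacent cyclohexyl carbon to the cationic centre — a 1,2-hydride shift — upgrading the secondary cation to a tertiary one.
Step 3: A lone pair on the oxygen of CH3CH2OH attacks the carbocation, forming a new C–O σ-bond and an oxonium ion.
Step 4: A second solvent molecule removes the proton on oxygen, giving the neutral ether product.
Total: 4 elementary steps.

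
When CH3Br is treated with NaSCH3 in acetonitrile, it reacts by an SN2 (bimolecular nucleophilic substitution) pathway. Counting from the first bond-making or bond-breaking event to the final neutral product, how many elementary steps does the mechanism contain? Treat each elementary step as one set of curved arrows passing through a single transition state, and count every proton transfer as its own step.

1

Step 1: Backside attack by CH3S⁻ on the carbon bearing the bromide: the new C–S bond forms as the C–Br bond breaks, with Walden inversion at carbon.
Total: 1 elementary step.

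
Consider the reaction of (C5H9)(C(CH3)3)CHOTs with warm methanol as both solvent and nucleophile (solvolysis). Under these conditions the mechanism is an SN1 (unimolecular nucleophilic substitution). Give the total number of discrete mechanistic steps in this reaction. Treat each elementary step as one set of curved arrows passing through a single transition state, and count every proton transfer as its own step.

4

Step 1: The C–O bond breaks with both electrons going to the tosylate; TsO⁻ leaves and a secondary carbocation remains.
Step 2: Carbocation rearrangement: a 1,2-hydride shift from the adjacent cyclopentyl carbon converts the initially-formed secondary cation into the more stable tertiary cation.
Step 3: Nucleophilic capture: the oxygen of CH3OH bonds to the cationic carbon, producing an oxonium-ion intermediate.
Step 4: Deprotonation of the oxonium oxygen by solvent methanol yields the neutral ether.
Total: 4 elementary steps.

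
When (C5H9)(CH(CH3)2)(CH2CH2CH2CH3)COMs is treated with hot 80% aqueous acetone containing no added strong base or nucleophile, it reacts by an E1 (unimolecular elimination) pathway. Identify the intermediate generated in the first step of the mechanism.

Step 1: The C–O bond breaks with both electrons going to the mesylate; MsO⁻ leaves and a tertiary carbocation remains.
After step 1 the species present is a tertiary carbocation.

tertiary carbocation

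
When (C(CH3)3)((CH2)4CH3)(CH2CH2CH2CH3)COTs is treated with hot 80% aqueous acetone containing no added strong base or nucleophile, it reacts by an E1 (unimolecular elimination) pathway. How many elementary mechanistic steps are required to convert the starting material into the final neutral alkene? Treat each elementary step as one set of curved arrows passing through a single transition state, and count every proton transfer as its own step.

2

Step 1: Ionisation: the C–O σ-bond cleaves heterolytically; both bonding electrons depart with TsO⁻, leaving a tertiary carbocation at the α-carbon.
(No 1,2-shift: no single shift to an adjacent carbon would give a more stable cation.)
Step 2: Loss of a β-proton to a water molecule of the solvent: the C–H bonding pair collapses toward the cationic carbon to form the C=C π bond, yielding the alkene.
Total: 2 elementary steps.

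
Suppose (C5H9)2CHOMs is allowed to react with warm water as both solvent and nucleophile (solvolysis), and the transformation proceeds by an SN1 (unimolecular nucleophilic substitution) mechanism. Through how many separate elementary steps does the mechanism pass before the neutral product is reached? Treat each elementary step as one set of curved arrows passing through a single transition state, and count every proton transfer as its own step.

4

Step 1: Rate-determining heterolysis of the C–O bond gives MsO⁻ and a secondary carbocation.
Step 2: A hydride (H with its bonding pair) migrates from the adjacent cyclopentyl carbon to the cationic centre — a 1,2-hydride shift — upgrading the secondary cation to a tertiary one.
Step 3: A lone pair on the oxygen of H2O attacks the carbocation, forming a new C–O σ-bond and an oxonium ion.
Step 4: A second solvent molecule removes the proton on oxygen, giving the neutral alcohol product.
Total: 4 elementary steps.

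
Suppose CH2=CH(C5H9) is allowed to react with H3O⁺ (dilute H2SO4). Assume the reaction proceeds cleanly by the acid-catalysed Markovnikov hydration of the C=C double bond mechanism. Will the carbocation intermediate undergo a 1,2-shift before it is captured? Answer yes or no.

The first-formed carbocation is secondary.
The adjacent cyclopentyl carbon already bears 2 other carbon substituents and has a hydrogen to migrate; after a 1,2-hydride shift from that carbon the positive charge sits on a tertiary centre.
Tertiary is more stable than secondary, so the shift occurs.

yes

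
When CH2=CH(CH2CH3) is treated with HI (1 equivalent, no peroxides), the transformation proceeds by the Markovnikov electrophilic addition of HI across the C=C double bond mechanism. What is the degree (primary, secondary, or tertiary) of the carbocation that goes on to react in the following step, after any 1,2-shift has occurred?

Step 1: Electrophilic addition begins with the π(C=C) electrons forming a bond to the proton of HI. Following Markovnikov's rule, the resulting cation is secondary. The H–I bond breaks heterolytically, releasing I⁻.
No single 1,2-shift to an adjacent carbon would give a more-substituted cation, so no rearrangement occurs.

secondary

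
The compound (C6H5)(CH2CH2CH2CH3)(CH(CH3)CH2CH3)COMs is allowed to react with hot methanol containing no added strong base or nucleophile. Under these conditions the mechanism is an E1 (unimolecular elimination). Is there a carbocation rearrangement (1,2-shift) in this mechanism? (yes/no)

no

The first-formed carbocation is tertiary.
No single 1,2-shift to an adjacent carbon would produce a more-substituted cation than the one already present, so no rearrangement occurs.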